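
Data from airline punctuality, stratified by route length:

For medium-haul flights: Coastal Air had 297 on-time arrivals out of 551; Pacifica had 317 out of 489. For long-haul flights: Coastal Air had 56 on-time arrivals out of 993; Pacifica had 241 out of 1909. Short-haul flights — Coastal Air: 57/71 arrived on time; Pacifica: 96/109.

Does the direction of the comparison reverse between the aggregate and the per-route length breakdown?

Medium-haul: Coastal Air 297/551 = 53.9%, Pacifica 317/489 = 64.8% → Pacifica
Long-haul: Coastal Air 56/993 = 5.6%, Pacifica 241/1909 = 12.6% → Pacifica
Short-haul: Coastal Air 57/71 = 80.3%, Pacifica 96/109 = 88.1% → Pacifica
Overall: Coastal Air 410/1615 = 25.4%, Pacifica 654/2507 = 26.1% → Pacifica
Pacifica wins overall and in every route group — no reversal.

No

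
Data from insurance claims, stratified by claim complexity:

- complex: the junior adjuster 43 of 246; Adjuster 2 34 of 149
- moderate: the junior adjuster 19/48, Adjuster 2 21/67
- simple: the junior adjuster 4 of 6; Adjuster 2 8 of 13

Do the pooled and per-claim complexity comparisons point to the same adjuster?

No

Complex: the junior adjuster 43/246 = 17.5%, Adjuster 2 34/149 = 22.8% → Adjuster 2
Moderate: the junior adjuster 19/48 = 39.6%, Adjuster 2 21/67 = 31.3% → the junior adjuster
Simple: the junior adjuster 4/6 = 66.7%, Adjuster 2 8/13 = 61.5% → the junior adjuster
Overall: the junior adjuster 66/300 = 22.0%, Adjuster 2 63/229 = 27.5% → Adjuster 2
Neither sweeps: the junior adjuster wins 2 of 3 groups, Adjuster 2 wins 1. Adjuster 2 wins overall but not every group — no Simpson reversal.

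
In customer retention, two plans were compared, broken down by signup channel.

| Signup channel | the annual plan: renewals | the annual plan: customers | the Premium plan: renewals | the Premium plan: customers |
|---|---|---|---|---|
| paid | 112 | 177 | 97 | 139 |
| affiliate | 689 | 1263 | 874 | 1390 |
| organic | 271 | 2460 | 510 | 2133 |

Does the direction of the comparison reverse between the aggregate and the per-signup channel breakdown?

No

Paid: the annual plan 112/177 = 63.3%, the Premium plan 97/139 = 69.8% → the Premium plan
Affiliate: the annual plan 689/1263 = 54.6%, the Premium plan 874/1390 = 62.9% → the Premium plan
Organic: the annual plan 271/2460 = 11.0%, the Premium plan 510/2133 = 23.9% → the Premium plan
Overall: the annual plan 1072/3900 = 27.5%, the Premium plan 1481/3662 = 40.4% → the Premium plan
The Premium plan wins overall and in every signup group — no reversal.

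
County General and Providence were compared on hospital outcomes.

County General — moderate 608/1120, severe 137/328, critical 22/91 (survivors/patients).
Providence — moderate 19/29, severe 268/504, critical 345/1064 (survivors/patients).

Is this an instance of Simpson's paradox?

Yes

Moderate: County General 608/1120 = 54.3%, Providence 19/29 = 65.5% → Providence
Severe: County General 137/328 = 41.8%, Providence 268/504 = 53.2% → Providence
Critical: County General 22/91 = 24.2%, Providence 345/1064 = 32.4% → Providence
Overall: County General 767/1539 = 49.8%, Providence 632/1597 = 39.6% → County General
Providence wins each case group but County General wins overall — the comparison reverses. Providence's patients skew toward critical, which has a lower base rate.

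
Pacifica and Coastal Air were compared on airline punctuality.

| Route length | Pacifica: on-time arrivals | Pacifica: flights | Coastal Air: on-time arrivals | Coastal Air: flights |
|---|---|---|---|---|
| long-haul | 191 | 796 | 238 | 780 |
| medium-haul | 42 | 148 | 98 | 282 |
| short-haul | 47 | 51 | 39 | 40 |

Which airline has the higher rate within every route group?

Long-haul: Pacifica 191/796 = 24.0%, Coastal Air 238/780 = 30.5% → Coastal Air
Medium-haul: Pacifica 42/148 = 28.4%, Coastal Air 98/282 = 34.8% → Coastal Air
Short-haul: Pacifica 47/51 = 92.2%, Coastal Air 39/40 = 97.5% → Coastal Air
Coastal Air has the higher rate in all 3 groups.

Coastal Air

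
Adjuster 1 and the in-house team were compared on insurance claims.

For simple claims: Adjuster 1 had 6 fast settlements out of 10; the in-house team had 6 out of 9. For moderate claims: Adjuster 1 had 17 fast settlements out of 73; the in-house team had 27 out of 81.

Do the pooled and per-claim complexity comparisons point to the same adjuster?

Simple: Adjuster 1 6/10 = 60.0%, the in-house team 6/9 = 66.7% → the in-house team
Moderate: Adjuster 1 17/73 = 23.3%, the in-house team 27/81 = 33.3% → the in-house team
Overall: Adjuster 1 23/83 = 27.7%, the in-house team 33/90 = 36.7% → the in-house team
The in-house team wins overall and in every claim group — no reversal.

Yes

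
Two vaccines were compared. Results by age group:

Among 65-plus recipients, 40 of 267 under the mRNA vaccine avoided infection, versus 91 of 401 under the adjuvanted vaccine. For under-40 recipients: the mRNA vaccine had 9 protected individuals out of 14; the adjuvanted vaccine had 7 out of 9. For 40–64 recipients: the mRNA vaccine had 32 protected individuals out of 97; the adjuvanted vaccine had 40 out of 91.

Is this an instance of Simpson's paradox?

No

65-plus: the mRNA vaccine 40/267 = 15.0%, the adjuvanted vaccine 91/401 = 22.7% → the adjuvanted vaccine
Under-40: the mRNA vaccine 9/14 = 64.3%, the adjuvanted vaccine 7/9 = 77.8% → the adjuvanted vaccine
40–64: the mRNA vaccine 32/97 = 33.0%, the adjuvanted vaccine 40/91 = 44.0% → the adjuvanted vaccine
Overall: the mRNA vaccine 81/378 = 21.4%, the adjuvanted vaccine 138/501 = 27.5% → the adjuvanted vaccine
The adjuvanted vaccine wins overall and in every age group — no reversal.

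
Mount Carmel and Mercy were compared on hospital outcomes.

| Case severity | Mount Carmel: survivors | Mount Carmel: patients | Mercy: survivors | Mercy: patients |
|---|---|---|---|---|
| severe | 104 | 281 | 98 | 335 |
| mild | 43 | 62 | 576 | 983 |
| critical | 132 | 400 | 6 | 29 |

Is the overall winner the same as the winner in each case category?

No

Severe: Mount Carmel 104/281 = 37.0%, Mercy 98/335 = 29.3% → Mount Carmel
Mild: Mount Carmel 43/62 = 69.4%, Mercy 576/983 = 58.6% → Mount Carmel
Critical: Mount Carmel 132/400 = 33.0%, Mercy 6/29 = 20.7% → Mount Carmel
Overall: Mount Carmel 279/743 = 37.6%, Mercy 680/1347 = 50.5% → Mercy
Mount Carmel wins each case group but Mercy wins overall — the comparison reverses. Mount Carmel's patients skew toward critical, which has a lower base rate.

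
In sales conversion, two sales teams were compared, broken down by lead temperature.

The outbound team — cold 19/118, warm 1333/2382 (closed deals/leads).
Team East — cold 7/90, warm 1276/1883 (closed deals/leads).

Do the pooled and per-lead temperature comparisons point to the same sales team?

No

Cold: the outbound team 19/118 = 16.1%, Team East 7/90 = 7.8% → the outbound team
Warm: the outbound team 1333/2382 = 56.0%, Team East 1276/1883 = 67.8% → Team East
Overall: the outbound team 1352/2500 = 54.1%, Team East 1283/1973 = 65.0% → Team East
Neither sweeps: the outbound team wins 1 of 2 groups, Team East wins 1. Team East wins overall but not every group — no Simpson reversal.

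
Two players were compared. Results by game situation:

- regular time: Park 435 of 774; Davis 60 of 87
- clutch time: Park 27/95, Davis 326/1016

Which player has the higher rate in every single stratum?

Davis

Regular time: Park 435/774 = 56.2%, Davis 60/87 = 69.0% → Davis
Clutch time: Park 27/95 = 28.4%, Davis 326/1016 = 32.1% → Davis
Davis has the higher rate in both groups.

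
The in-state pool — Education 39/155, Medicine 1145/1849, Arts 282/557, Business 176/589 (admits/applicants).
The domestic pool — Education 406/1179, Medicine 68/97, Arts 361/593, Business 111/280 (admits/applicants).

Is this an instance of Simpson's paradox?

Yes

Education: the in-state pool 39/155 = 25.2%, the domestic pool 406/1179 = 34.4% → the domestic pool
Medicine: the in-state pool 1145/1849 = 61.9%, the domestic pool 68/97 = 70.1% → the domestic pool
Arts: the in-state pool 282/557 = 50.6%, the domestic pool 361/593 = 60.9% → the domestic pool
Business: the in-state pool 176/589 = 29.9%, the domestic pool 111/280 = 39.6% → the domestic pool
Overall: the in-state pool 1642/3150 = 52.1%, the domestic pool 946/2149 = 44.0% → the in-state pool
The domestic pool wins each department group but the in-state pool wins overall — the comparison reverses. The domestic pool's applicants skew toward Education, which has a lower base rate.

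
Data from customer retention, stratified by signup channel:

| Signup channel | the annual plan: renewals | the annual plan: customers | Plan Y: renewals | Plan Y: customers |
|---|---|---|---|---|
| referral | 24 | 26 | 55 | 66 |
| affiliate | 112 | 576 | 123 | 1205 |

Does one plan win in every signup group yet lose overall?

Referral: the annual plan 24/26 = 92.3%, Plan Y 55/66 = 83.3% → the annual plan
Affiliate: the annual plan 112/576 = 19.4%, Plan Y 123/1205 = 10.2% → the annual plan
Overall: the annual plan 136/602 = 22.6%, Plan Y 178/1271 = 14.0% → the annual plan
The annual plan wins overall and in every signup group — no reversal.

No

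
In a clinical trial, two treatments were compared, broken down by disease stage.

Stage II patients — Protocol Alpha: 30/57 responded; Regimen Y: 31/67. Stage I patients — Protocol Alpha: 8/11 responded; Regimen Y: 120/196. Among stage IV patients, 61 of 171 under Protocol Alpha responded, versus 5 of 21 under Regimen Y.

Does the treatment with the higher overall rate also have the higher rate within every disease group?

No

Stage II: Protocol Alpha 30/57 = 52.6%, Regimen Y 31/67 = 46.3% → Protocol Alpha
Stage I: Protocol Alpha 8/11 = 72.7%, Regimen Y 120/196 = 61.2% → Protocol Alpha
Stage IV: Protocol Alpha 61/171 = 35.7%, Regimen Y 5/21 = 23.8% → Protocol Alpha
Overall: Protocol Alpha 99/239 = 41.4%, Regimen Y 156/284 = 54.9% → Regimen Y
Protocol Alpha wins each disease group but Regimen Y wins overall — the comparison reverses. Protocol Alpha's patients skew toward stage IV, which has a lower base rate.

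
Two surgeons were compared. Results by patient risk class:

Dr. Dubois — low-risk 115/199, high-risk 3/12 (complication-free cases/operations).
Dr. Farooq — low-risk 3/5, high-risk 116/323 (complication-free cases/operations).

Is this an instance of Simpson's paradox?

Low-risk: Dr. Dubois 115/199 = 57.8%, Dr. Farooq 3/5 = 60.0% → Dr. Farooq
High-risk: Dr. Dubois 3/12 = 25.0%, Dr. Farooq 116/323 = 35.9% → Dr. Farooq
Overall: Dr. Dubois 118/211 = 55.9%, Dr. Farooq 119/328 = 36.3% → Dr. Dubois
Dr. Farooq wins each patient risk group but Dr. Dubois wins overall — the comparison reverses. Dr. Farooq's operations skew toward high-risk, which has a lower base rate.

Yes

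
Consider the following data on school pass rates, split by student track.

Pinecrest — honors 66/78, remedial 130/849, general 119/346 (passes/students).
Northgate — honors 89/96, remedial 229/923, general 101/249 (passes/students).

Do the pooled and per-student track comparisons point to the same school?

Honors: Pinecrest 66/78 = 84.6%, Northgate 89/96 = 92.7% → Northgate
Remedial: Pinecrest 130/849 = 15.3%, Northgate 229/923 = 24.8% → Northgate
General: Pinecrest 119/346 = 34.4%, Northgate 101/249 = 40.6% → Northgate
Overall: Pinecrest 315/1273 = 24.7%, Northgate 419/1268 = 33.0% → Northgate
Northgate wins overall and in every student group — no reversal.

Yes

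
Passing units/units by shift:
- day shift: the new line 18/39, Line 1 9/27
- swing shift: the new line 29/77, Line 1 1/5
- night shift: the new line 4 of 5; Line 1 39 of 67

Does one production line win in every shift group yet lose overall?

Yes

Day shift: the new line 18/39 = 46.2%, Line 1 9/27 = 33.3% → the new line
Swing shift: the new line 29/77 = 37.7%, Line 1 1/5 = 20.0% → the new line
Night shift: the new line 4/5 = 80.0%, Line 1 39/67 = 58.2% → the new line
Overall: the new line 51/121 = 42.1%, Line 1 49/99 = 49.5% → Line 1
The new line wins each shift group but Line 1 wins overall — the comparison reverses. The new line's units skew toward swing shift, which has a lower base rate.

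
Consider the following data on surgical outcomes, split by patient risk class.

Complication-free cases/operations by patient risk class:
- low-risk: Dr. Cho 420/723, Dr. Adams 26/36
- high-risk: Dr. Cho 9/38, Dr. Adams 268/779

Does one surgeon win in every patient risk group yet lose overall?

Yes

Low-risk: Dr. Cho 420/723 = 58.1%, Dr. Adams 26/36 = 72.2% → Dr. Adams
High-risk: Dr. Cho 9/38 = 23.7%, Dr. Adams 268/779 = 34.4% → Dr. Adams
Overall: Dr. Cho 429/761 = 56.4%, Dr. Adams 294/815 = 36.1% → Dr. Cho
Dr. Adams wins each patient risk group but Dr. Cho wins overall — the comparison reverses. Dr. Adams's operations skew toward high-risk, which has a lower base rate.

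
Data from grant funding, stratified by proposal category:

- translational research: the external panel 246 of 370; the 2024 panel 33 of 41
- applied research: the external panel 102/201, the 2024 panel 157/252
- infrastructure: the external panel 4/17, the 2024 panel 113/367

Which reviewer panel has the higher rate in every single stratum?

Translational research: the external panel 246/370 = 66.5%, the 2024 panel 33/41 = 80.5% → the 2024 panel
Applied research: the external panel 102/201 = 50.7%, the 2024 panel 157/252 = 62.3% → the 2024 panel
Infrastructure: the external panel 4/17 = 23.5%, the 2024 panel 113/367 = 30.8% → the 2024 panel
The 2024 panel has the higher rate in all 3 groups.

the 2024 panel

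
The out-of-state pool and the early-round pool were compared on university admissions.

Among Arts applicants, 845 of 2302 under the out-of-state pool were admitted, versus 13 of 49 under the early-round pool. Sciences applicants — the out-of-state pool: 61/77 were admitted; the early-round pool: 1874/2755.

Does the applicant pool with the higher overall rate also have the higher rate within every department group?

Arts: the out-of-state pool 845/2302 = 36.7%, the early-round pool 13/49 = 26.5% → the out-of-state pool
Sciences: the out-of-state pool 61/77 = 79.2%, the early-round pool 1874/2755 = 68.0% → the out-of-state pool
Overall: the out-of-state pool 906/2379 = 38.1%, the early-round pool 1887/2804 = 67.3% → the early-round pool
The out-of-state pool wins each department group but the early-round pool wins overall — the comparison reverses. The out-of-state pool's applicants skew toward Arts, which has a lower base rate.

No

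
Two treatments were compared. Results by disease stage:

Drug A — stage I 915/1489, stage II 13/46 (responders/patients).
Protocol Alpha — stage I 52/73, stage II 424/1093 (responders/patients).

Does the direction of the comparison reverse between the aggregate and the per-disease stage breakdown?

Stage I: Drug A 915/1489 = 61.5%, Protocol Alpha 52/73 = 71.2% → Protocol Alpha
Stage II: Drug A 13/46 = 28.3%, Protocol Alpha 424/1093 = 38.8% → Protocol Alpha
Overall: Drug A 928/1535 = 60.5%, Protocol Alpha 476/1166 = 40.8% → Drug A
Protocol Alpha wins each disease group but Drug A wins overall — the comparison reverses. Protocol Alpha's patients skew toward stage II, which has a lower base rate.

Yes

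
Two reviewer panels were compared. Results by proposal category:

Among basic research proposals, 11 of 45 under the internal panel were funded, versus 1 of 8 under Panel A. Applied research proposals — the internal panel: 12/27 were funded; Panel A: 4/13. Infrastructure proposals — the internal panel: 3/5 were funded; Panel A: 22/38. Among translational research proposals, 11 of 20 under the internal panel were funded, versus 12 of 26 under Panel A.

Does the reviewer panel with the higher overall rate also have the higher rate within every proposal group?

No

Basic research: the internal panel 11/45 = 24.4%, Panel A 1/8 = 12.5% → the internal panel
Applied research: the internal panel 12/27 = 44.4%, Panel A 4/13 = 30.8% → the internal panel
Infrastructure: the internal panel 3/5 = 60.0%, Panel A 22/38 = 57.9% → the internal panel
Translational research: the internal panel 11/20 = 55.0%, Panel A 12/26 = 46.2% → the internal panel
Overall: the internal panel 37/97 = 38.1%, Panel A 39/85 = 45.9% → Panel A
The internal panel wins each proposal group but Panel A wins overall — the comparison reverses. The internal panel's proposals skew toward basic research, which has a lower base rate.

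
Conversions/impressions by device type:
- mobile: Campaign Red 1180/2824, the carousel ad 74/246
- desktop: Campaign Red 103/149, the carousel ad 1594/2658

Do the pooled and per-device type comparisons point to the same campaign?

Mobile: Campaign Red 1180/2824 = 41.8%, the carousel ad 74/246 = 30.1% → Campaign Red
Desktop: Campaign Red 103/149 = 69.1%, the carousel ad 1594/2658 = 60.0% → Campaign Red
Overall: Campaign Red 1283/2973 = 43.2%, the carousel ad 1668/2904 = 57.4% → the carousel ad
Campaign Red wins each device group but the carousel ad wins overall — the comparison reverses. Campaign Red's impressions skew toward mobile, which has a lower base rate.

No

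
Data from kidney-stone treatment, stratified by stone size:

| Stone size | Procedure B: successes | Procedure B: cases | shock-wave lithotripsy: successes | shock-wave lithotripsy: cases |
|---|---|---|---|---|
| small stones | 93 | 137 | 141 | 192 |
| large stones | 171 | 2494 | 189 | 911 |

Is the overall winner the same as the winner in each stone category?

Small stones: Procedure B 93/137 = 67.9%, shock-wave lithotripsy 141/192 = 73.4% → shock-wave lithotripsy
Large stones: Procedure B 171/2494 = 6.9%, shock-wave lithotripsy 189/911 = 20.7% → shock-wave lithotripsy
Overall: Procedure B 264/2631 = 10.0%, shock-wave lithotripsy 330/1103 = 29.9% → shock-wave lithotripsy
Shock-wave lithotripsy wins overall and in every stone group — no reversal.

Yes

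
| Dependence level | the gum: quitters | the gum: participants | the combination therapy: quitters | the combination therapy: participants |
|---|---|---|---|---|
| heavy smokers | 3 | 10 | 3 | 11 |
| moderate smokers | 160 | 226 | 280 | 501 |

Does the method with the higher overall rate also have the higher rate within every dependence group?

Heavy smokers: the gum 3/10 = 30.0%, the combination therapy 3/11 = 27.3% → the gum
Moderate smokers: the gum 160/226 = 70.8%, the combination therapy 280/501 = 55.9% → the gum
Overall: the gum 163/236 = 69.1%, the combination therapy 283/512 = 55.3% → the gum
The gum wins overall and in every dependence group — no reversal.

Yes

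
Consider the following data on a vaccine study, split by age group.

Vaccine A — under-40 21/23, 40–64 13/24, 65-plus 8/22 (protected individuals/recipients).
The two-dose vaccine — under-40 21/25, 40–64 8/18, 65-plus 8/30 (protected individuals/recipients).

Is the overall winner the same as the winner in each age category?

Yes

Under-40: Vaccine A 21/23 = 91.3%, the two-dose vaccine 21/25 = 84.0% → Vaccine A
40–64: Vaccine A 13/24 = 54.2%, the two-dose vaccine 8/18 = 44.4% → Vaccine A
65-plus: Vaccine A 8/22 = 36.4%, the two-dose vaccine 8/30 = 26.7% → Vaccine A
Overall: Vaccine A 42/69 = 60.9%, the two-dose vaccine 37/73 = 50.7% → Vaccine A
Vaccine A wins overall and in every age group — no reversal.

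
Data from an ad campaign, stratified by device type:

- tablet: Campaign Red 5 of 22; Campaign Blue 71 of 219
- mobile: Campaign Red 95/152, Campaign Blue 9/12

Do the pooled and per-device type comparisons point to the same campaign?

No

Tablet: Campaign Red 5/22 = 22.7%, Campaign Blue 71/219 = 32.4% → Campaign Blue
Mobile: Campaign Red 95/152 = 62.5%, Campaign Blue 9/12 = 75.0% → Campaign Blue
Overall: Campaign Red 100/174 = 57.5%, Campaign Blue 80/231 = 34.6% → Campaign Red
Campaign Blue wins each device group but Campaign Red wins overall — the comparison reverses. Campaign Blue's impressions skew toward tablet, which has a lower base rate.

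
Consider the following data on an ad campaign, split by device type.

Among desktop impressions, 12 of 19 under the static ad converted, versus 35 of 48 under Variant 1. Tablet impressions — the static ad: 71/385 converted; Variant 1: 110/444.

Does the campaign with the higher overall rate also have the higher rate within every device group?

Yes

Desktop: the static ad 12/19 = 63.2%, Variant 1 35/48 = 72.9% → Variant 1
Tablet: the static ad 71/385 = 18.4%, Variant 1 110/444 = 24.8% → Variant 1
Overall: the static ad 83/404 = 20.5%, Variant 1 145/492 = 29.5% → Variant 1
Variant 1 wins overall and in every device group — no reversal.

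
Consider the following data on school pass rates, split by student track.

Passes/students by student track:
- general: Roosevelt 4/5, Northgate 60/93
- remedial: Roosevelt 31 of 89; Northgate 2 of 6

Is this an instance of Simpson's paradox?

Yes

General: Roosevelt 4/5 = 80.0%, Northgate 60/93 = 64.5% → Roosevelt
Remedial: Roosevelt 31/89 = 34.8%, Northgate 2/6 = 33.3% → Roosevelt
Overall: Roosevelt 35/94 = 37.2%, Northgate 62/99 = 62.6% → Northgate
Roosevelt wins each student group but Northgate wins overall — the comparison reverses. Roosevelt's students skew toward remedial, which has a lower base rate.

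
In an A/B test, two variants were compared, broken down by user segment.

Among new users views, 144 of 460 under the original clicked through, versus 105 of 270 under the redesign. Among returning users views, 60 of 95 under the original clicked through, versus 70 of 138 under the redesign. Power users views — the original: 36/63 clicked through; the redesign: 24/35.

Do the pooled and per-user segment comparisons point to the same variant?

No

New users: the original 144/460 = 31.3%, the redesign 105/270 = 38.9% → the redesign
Returning users: the original 60/95 = 63.2%, the redesign 70/138 = 50.7% → the original
Power users: the original 36/63 = 57.1%, the redesign 24/35 = 68.6% → the redesign
Overall: the original 240/618 = 38.8%, the redesign 199/443 = 44.9% → the redesign
Neither sweeps: the original wins 1 of 3 groups, the redesign wins 2. The redesign wins overall but not every group — no Simpson reversal.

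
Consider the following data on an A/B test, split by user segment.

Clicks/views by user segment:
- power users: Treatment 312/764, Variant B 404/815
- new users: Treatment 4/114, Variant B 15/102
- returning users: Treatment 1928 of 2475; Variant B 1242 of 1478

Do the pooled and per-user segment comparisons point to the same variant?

Power users: Treatment 312/764 = 40.8%, Variant B 404/815 = 49.6% → Variant B
New users: Treatment 4/114 = 3.5%, Variant B 15/102 = 14.7% → Variant B
Returning users: Treatment 1928/2475 = 77.9%, Variant B 1242/1478 = 84.0% → Variant B
Overall: Treatment 2244/3353 = 66.9%, Variant B 1661/2395 = 69.4% → Variant B
Variant B wins overall and in every user group — no reversal.

Yes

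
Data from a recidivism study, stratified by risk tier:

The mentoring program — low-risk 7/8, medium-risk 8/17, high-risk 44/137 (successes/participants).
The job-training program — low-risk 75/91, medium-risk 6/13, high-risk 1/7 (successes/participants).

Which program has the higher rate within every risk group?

Low-risk: the mentoring program 7/8 = 87.5%, the job-training program 75/91 = 82.4% → the mentoring program
Medium-risk: the mentoring program 8/17 = 47.1%, the job-training program 6/13 = 46.2% → the mentoring program
High-risk: the mentoring program 44/137 = 32.1%, the job-training program 1/7 = 14.3% → the mentoring program
The mentoring program has the higher rate in all 3 groups.

the mentoring program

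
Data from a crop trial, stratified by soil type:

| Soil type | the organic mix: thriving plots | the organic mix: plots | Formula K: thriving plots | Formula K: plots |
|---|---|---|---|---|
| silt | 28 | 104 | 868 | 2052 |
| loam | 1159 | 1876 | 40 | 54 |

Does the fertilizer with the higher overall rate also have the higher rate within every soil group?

No

Silt: the organic mix 28/104 = 26.9%, Formula K 868/2052 = 42.3% → Formula K
Loam: the organic mix 1159/1876 = 61.8%, Formula K 40/54 = 74.1% → Formula K
Overall: the organic mix 1187/1980 = 59.9%, Formula K 908/2106 = 43.1% → the organic mix
Formula K wins each soil group but the organic mix wins overall — the comparison reverses. Formula K's plots skew toward silt, which has a lower base rate.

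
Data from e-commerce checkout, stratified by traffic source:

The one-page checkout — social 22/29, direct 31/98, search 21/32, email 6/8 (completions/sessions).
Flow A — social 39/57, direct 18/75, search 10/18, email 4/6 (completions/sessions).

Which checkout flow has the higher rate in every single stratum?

Social: the one-page checkout 22/29 = 75.9%, Flow A 39/57 = 68.4% → the one-page checkout
Direct: the one-page checkout 31/98 = 31.6%, Flow A 18/75 = 24.0% → the one-page checkout
Search: the one-page checkout 21/32 = 65.6%, Flow A 10/18 = 55.6% → the one-page checkout
Email: the one-page checkout 6/8 = 75.0%, Flow A 4/6 = 66.7% → the one-page checkout
The one-page checkout has the higher rate in all 4 groups.

the one-page checkout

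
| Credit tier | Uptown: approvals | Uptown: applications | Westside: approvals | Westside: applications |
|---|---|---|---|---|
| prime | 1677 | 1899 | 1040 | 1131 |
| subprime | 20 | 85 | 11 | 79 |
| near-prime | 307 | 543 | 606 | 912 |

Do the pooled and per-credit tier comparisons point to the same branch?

No

Prime: Uptown 1677/1899 = 88.3%, Westside 1040/1131 = 92.0% → Westside
Subprime: Uptown 20/85 = 23.5%, Westside 11/79 = 13.9% → Uptown
Near-prime: Uptown 307/543 = 56.5%, Westside 606/912 = 66.4% → Westside
Overall: Uptown 2004/2527 = 79.3%, Westside 1657/2122 = 78.1% → Uptown
Neither sweeps: Uptown wins 1 of 3 groups, Westside wins 2. Uptown wins overall but not every group — no Simpson reversal.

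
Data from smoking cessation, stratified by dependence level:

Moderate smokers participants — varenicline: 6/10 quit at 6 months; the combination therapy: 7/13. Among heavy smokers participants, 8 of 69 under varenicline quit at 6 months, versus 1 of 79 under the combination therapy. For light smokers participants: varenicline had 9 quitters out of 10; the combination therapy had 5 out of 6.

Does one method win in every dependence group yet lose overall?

Moderate smokers: varenicline 6/10 = 60.0%, the combination therapy 7/13 = 53.8% → varenicline
Heavy smokers: varenicline 8/69 = 11.6%, the combination therapy 1/79 = 1.3% → varenicline
Light smokers: varenicline 9/10 = 90.0%, the combination therapy 5/6 = 83.3% → varenicline
Overall: varenicline 23/89 = 25.8%, the combination therapy 13/98 = 13.3% → varenicline
Varenicline wins overall and in every dependence group — no reversal.

No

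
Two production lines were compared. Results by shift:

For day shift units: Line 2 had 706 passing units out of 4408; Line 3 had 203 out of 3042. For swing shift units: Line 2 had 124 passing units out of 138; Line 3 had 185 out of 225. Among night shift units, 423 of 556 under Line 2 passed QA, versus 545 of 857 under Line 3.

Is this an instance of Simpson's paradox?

Day shift: Line 2 706/4408 = 16.0%, Line 3 203/3042 = 6.7% → Line 2
Swing shift: Line 2 124/138 = 89.9%, Line 3 185/225 = 82.2% → Line 2
Night shift: Line 2 423/556 = 76.1%, Line 3 545/857 = 63.6% → Line 2
Overall: Line 2 1253/5102 = 24.6%, Line 3 933/4124 = 22.6% → Line 2
Line 2 wins overall and in every shift group — no reversal.

No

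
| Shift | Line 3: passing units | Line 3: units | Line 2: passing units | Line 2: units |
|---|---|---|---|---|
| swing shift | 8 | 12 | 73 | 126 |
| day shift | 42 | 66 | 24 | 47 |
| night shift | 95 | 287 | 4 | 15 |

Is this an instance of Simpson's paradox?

Swing shift: Line 3 8/12 = 66.7%, Line 2 73/126 = 57.9% → Line 3
Day shift: Line 3 42/66 = 63.6%, Line 2 24/47 = 51.1% → Line 3
Night shift: Line 3 95/287 = 33.1%, Line 2 4/15 = 26.7% → Line 3
Overall: Line 3 145/365 = 39.7%, Line 2 101/188 = 53.7% → Line 2
Line 3 wins each shift group but Line 2 wins overall — the comparison reverses. Line 3's units skew toward night shift, which has a lower base rate.

Yes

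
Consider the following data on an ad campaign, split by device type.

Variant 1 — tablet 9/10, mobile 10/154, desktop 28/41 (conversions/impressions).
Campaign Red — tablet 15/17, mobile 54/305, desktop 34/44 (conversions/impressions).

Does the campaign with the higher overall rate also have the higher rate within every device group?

No

Tablet: Variant 1 9/10 = 90.0%, Campaign Red 15/17 = 88.2% → Variant 1
Mobile: Variant 1 10/154 = 6.5%, Campaign Red 54/305 = 17.7% → Campaign Red
Desktop: Variant 1 28/41 = 68.3%, Campaign Red 34/44 = 77.3% → Campaign Red
Overall: Variant 1 47/205 = 22.9%, Campaign Red 103/366 = 28.1% → Campaign Red
Neither sweeps: Variant 1 wins 1 of 3 groups, Campaign Red wins 2. Campaign Red wins overall but not every group — no Simpson reversal.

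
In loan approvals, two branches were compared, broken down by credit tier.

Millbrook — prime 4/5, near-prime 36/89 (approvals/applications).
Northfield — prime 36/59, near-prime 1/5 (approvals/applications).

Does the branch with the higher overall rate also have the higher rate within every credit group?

Prime: Millbrook 4/5 = 80.0%, Northfield 36/59 = 61.0% → Millbrook
Near-prime: Millbrook 36/89 = 40.4%, Northfield 1/5 = 20.0% → Millbrook
Overall: Millbrook 40/94 = 42.6%, Northfield 37/64 = 57.8% → Northfield
Millbrook wins each credit group but Northfield wins overall — the comparison reverses. Millbrook's applications skew toward near-prime, which has a lower base rate.

No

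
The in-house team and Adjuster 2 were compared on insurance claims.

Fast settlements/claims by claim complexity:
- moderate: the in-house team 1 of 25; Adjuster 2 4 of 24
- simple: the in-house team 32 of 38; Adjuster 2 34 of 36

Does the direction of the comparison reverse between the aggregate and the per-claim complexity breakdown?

Moderate: the in-house team 1/25 = 4.0%, Adjuster 2 4/24 = 16.7% → Adjuster 2
Simple: the in-house team 32/38 = 84.2%, Adjuster 2 34/36 = 94.4% → Adjuster 2
Overall: the in-house team 33/63 = 52.4%, Adjuster 2 38/60 = 63.3% → Adjuster 2
Adjuster 2 wins overall and in every claim group — no reversal.

No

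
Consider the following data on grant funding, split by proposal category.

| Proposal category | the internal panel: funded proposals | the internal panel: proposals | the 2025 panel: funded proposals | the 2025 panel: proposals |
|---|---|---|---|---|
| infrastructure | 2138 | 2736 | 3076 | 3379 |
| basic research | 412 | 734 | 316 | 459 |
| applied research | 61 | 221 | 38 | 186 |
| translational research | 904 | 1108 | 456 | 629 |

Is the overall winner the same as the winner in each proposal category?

Infrastructure: the internal panel 2138/2736 = 78.1%, the 2025 panel 3076/3379 = 91.0% → the 2025 panel
Basic research: the internal panel 412/734 = 56.1%, the 2025 panel 316/459 = 68.8% → the 2025 panel
Applied research: the internal panel 61/221 = 27.6%, the 2025 panel 38/186 = 20.4% → the internal panel
Translational research: the internal panel 904/1108 = 81.6%, the 2025 panel 456/629 = 72.5% → the internal panel
Overall: the internal panel 3515/4799 = 73.2%, the 2025 panel 3886/4653 = 83.5% → the 2025 panel
Neither sweeps: the internal panel wins 2 of 4 groups, the 2025 panel wins 2. The 2025 panel wins overall but not every group — no Simpson reversal.

No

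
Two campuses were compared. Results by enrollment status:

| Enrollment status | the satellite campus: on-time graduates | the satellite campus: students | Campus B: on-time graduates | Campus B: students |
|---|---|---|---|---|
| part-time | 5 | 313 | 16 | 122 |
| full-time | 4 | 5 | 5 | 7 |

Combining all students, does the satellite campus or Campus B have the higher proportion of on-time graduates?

Campus B

Part-time: the satellite campus 5/313 = 1.6%, Campus B 16/122 = 13.1% → Campus B
Full-time: the satellite campus 4/5 = 80.0%, Campus B 5/7 = 71.4% → the satellite campus
Overall: the satellite campus 9/318 = 2.8%, Campus B 21/129 = 16.3% → Campus B
(Neither sweeps every enrollment group, but Campus B has the higher pooled rate.)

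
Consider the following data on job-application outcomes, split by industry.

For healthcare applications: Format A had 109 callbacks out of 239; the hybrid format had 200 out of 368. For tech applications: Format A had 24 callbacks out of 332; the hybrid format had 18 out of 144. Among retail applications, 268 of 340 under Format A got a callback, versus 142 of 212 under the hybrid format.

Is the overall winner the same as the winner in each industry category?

No

Healthcare: Format A 109/239 = 45.6%, the hybrid format 200/368 = 54.3% → the hybrid format
Tech: Format A 24/332 = 7.2%, the hybrid format 18/144 = 12.5% → the hybrid format
Retail: Format A 268/340 = 78.8%, the hybrid format 142/212 = 67.0% → Format A
Overall: Format A 401/911 = 44.0%, the hybrid format 360/724 = 49.7% → the hybrid format
Neither sweeps: Format A wins 1 of 3 groups, the hybrid format wins 2. The hybrid format wins overall but not every group — no Simpson reversal.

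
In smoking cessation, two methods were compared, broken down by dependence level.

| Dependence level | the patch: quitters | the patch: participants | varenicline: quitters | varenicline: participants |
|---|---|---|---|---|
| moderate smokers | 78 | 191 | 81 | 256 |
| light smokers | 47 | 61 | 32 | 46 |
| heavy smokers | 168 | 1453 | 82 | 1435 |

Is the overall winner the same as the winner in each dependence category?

Moderate smokers: the patch 78/191 = 40.8%, varenicline 81/256 = 31.6% → the patch
Light smokers: the patch 47/61 = 77.0%, varenicline 32/46 = 69.6% → the patch
Heavy smokers: the patch 168/1453 = 11.6%, varenicline 82/1435 = 5.7% → the patch
Overall: the patch 293/1705 = 17.2%, varenicline 195/1737 = 11.2% → the patch
The patch wins overall and in every dependence group — no reversal.

Yes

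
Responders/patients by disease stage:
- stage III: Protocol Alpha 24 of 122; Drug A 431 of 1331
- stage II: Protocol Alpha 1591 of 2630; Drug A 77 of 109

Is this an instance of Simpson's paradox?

Stage III: Protocol Alpha 24/122 = 19.7%, Drug A 431/1331 = 32.4% → Drug A
Stage II: Protocol Alpha 1591/2630 = 60.5%, Drug A 77/109 = 70.6% → Drug A
Overall: Protocol Alpha 1615/2752 = 58.7%, Drug A 508/1440 = 35.3% → Protocol Alpha
Drug A wins each disease group but Protocol Alpha wins overall — the comparison reverses. Drug A's patients skew toward stage III, which has a lower base rate.

Yes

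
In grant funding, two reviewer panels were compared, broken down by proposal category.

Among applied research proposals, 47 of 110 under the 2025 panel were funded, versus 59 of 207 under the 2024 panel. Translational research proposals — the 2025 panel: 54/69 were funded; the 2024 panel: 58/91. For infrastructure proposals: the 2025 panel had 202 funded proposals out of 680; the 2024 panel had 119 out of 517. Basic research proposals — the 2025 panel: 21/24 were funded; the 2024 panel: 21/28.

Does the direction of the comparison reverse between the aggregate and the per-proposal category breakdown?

No

Applied research: the 2025 panel 47/110 = 42.7%, the 2024 panel 59/207 = 28.5% → the 2025 panel
Translational research: the 2025 panel 54/69 = 78.3%, the 2024 panel 58/91 = 63.7% → the 2025 panel
Infrastructure: the 2025 panel 202/680 = 29.7%, the 2024 panel 119/517 = 23.0% → the 2025 panel
Basic research: the 2025 panel 21/24 = 87.5%, the 2024 panel 21/28 = 75.0% → the 2025 panel
Overall: the 2025 panel 324/883 = 36.7%, the 2024 panel 257/843 = 30.5% → the 2025 panel
The 2025 panel wins overall and in every proposal group — no reversal.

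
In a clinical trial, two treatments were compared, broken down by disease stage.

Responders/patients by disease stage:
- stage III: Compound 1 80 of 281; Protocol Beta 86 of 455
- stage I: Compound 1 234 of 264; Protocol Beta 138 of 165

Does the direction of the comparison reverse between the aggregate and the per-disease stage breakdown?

Stage III: Compound 1 80/281 = 28.5%, Protocol Beta 86/455 = 18.9% → Compound 1
Stage I: Compound 1 234/264 = 88.6%, Protocol Beta 138/165 = 83.6% → Compound 1
Overall: Compound 1 314/545 = 57.6%, Protocol Beta 224/620 = 36.1% → Compound 1
Compound 1 wins overall and in every disease group — no reversal.

No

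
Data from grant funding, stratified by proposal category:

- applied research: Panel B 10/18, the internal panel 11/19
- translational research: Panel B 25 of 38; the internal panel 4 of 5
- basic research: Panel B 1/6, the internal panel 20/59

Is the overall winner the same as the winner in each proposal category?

No

Applied research: Panel B 10/18 = 55.6%, the internal panel 11/19 = 57.9% → the internal panel
Translational research: Panel B 25/38 = 65.8%, the internal panel 4/5 = 80.0% → the internal panel
Basic research: Panel B 1/6 = 16.7%, the internal panel 20/59 = 33.9% → the internal panel
Overall: Panel B 36/62 = 58.1%, the internal panel 35/83 = 42.2% → Panel B
The internal panel wins each proposal group but Panel B wins overall — the comparison reverses. The internal panel's proposals skew toward basic research, which has a lower base rate.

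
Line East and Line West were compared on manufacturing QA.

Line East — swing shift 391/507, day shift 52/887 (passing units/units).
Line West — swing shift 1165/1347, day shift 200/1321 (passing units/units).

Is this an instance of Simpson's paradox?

Swing shift: Line East 391/507 = 77.1%, Line West 1165/1347 = 86.5% → Line West
Day shift: Line East 52/887 = 5.9%, Line West 200/1321 = 15.1% → Line West
Overall: Line East 443/1394 = 31.8%, Line West 1365/2668 = 51.2% → Line West
Line West wins overall and in every shift group — no reversal.

No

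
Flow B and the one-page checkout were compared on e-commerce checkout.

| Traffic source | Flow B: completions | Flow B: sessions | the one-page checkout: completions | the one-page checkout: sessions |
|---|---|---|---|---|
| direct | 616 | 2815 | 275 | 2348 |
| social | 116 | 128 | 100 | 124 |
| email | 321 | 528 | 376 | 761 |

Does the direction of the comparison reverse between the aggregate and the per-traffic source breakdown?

No

Direct: Flow B 616/2815 = 21.9%, the one-page checkout 275/2348 = 11.7% → Flow B
Social: Flow B 116/128 = 90.6%, the one-page checkout 100/124 = 80.6% → Flow B
Email: Flow B 321/528 = 60.8%, the one-page checkout 376/761 = 49.4% → Flow B
Overall: Flow B 1053/3471 = 30.3%, the one-page checkout 751/3233 = 23.2% → Flow B
Flow B wins overall and in every traffic group — no reversal.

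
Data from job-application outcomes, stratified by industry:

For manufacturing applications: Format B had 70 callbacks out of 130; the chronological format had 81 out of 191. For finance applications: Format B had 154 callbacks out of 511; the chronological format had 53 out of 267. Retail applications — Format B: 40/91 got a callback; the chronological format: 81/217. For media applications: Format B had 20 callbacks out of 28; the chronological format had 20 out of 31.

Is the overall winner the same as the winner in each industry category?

Yes

Manufacturing: Format B 70/130 = 53.8%, the chronological format 81/191 = 42.4% → Format B
Finance: Format B 154/511 = 30.1%, the chronological format 53/267 = 19.9% → Format B
Retail: Format B 40/91 = 44.0%, the chronological format 81/217 = 37.3% → Format B
Media: Format B 20/28 = 71.4%, the chronological format 20/31 = 64.5% → Format B
Overall: Format B 284/760 = 37.4%, the chronological format 235/706 = 33.3% → Format B
Format B wins overall and in every industry group — no reversal.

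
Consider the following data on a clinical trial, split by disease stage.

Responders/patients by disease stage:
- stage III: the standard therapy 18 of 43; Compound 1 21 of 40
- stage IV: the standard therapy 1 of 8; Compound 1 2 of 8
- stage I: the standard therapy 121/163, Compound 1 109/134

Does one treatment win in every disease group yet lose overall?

Stage III: the standard therapy 18/43 = 41.9%, Compound 1 21/40 = 52.5% → Compound 1
Stage IV: the standard therapy 1/8 = 12.5%, Compound 1 2/8 = 25.0% → Compound 1
Stage I: the standard therapy 121/163 = 74.2%, Compound 1 109/134 = 81.3% → Compound 1
Overall: the standard therapy 140/214 = 65.4%, Compound 1 132/182 = 72.5% → Compound 1
Compound 1 wins overall and in every disease group — no reversal.

No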